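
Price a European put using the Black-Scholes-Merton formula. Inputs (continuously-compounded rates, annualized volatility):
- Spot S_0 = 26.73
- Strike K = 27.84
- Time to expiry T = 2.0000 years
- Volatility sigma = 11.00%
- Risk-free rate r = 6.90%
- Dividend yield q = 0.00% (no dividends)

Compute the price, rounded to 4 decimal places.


Answer: Price = 0.6397

Derivation:
d1 = (ln(S/K) + (r - q + 0.5*sigma^2) * T) / (sigma * sqrt(T)) = 0.70333144
d2 = d1 - sigma * sqrt(T) = 0.54776795
exp(-rT) = 0.87109869; exp(-qT) = 1.00000000
P = K * exp(-rT) * N(-d2) - S_0 * exp(-qT) * N(-d1)
N(-d1) = 0.24092461; N(-d2) = 0.29192562
P = 27.8400 * 0.87109869 * 0.29192562 - 26.7300 * 1.00000000 * 0.24092461 = 0.6397


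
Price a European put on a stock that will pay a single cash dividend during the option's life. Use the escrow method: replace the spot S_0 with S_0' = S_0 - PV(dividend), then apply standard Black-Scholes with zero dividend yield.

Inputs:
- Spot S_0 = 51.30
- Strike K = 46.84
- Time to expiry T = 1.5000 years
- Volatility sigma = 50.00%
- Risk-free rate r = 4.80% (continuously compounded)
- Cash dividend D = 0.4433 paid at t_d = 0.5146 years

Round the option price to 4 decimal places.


Answer: Price = 8.0667

Derivation:
PV(D) = D * exp(-r * t_d) = 0.4433 * 0.97560177 = 0.43248426
S_0' = S_0 - PV(D) = 51.3000 - 0.43248426 = 50.86751574
d1 = (ln(S_0'/K) + (r + sigma^2/2)*T) / (sigma*sqrt(T)) = 0.55846241
d2 = d1 - sigma*sqrt(T) = -0.05391003
exp(-rT) = 0.93053090
N(-d1) = 0.28826433; N(-d2) = 0.52149658
P = K * exp(-rT) * N(-d2) - S_0' * N(-d1) = 46.8400 * 0.93053090 * 0.52149658 - 50.86751574 * 0.28826433 = 8.0667


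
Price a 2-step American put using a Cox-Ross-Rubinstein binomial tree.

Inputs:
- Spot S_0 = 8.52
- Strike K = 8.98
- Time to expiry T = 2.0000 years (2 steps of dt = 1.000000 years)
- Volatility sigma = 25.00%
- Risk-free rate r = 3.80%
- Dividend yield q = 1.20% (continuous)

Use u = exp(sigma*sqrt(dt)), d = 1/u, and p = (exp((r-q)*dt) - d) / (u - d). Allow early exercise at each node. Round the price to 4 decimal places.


dt = T/N = 1.000000
u = exp(sigma*sqrt(dt)) = 1.284025; d = 1/u = 0.778801
p = (exp((r-q)*dt) - d) / (u - d) = 0.489961
Discount per step: exp(-r*dt) = 0.962713
Stock lattice S(k, i) with i counting down-moves:
  k=0: S(0,0) = 8.5200
  k=1: S(1,0) = 10.9399; S(1,1) = 6.6354
  k=2: S(2,0) = 14.0471; S(2,1) = 8.5200; S(2,2) = 5.1676
Terminal payoffs V(N, i) = max(K - S_T, 0):
  V(2,0) = 0.000000; V(2,1) = 0.460000; V(2,2) = 3.812359
Backward induction: V(k, i) = exp(-r*dt) * [p * V(k+1, i) + (1-p) * V(k+1, i+1)]; then take max(V_cont, immediate exercise) for American.
  V(1,0) = exp(-r*dt) * [p*0.000000 + (1-p)*0.460000] = 0.225870; exercise = 0.000000; V(1,0) = max -> 0.225870
  V(1,1) = exp(-r*dt) * [p*0.460000 + (1-p)*3.812359] = 2.088928; exercise = 2.344617; V(1,1) = max -> 2.344617
  V(0,0) = exp(-r*dt) * [p*0.225870 + (1-p)*2.344617] = 1.257798; exercise = 0.460000; V(0,0) = max -> 1.257798

Answer: Price = V(0,0) = 1.2578


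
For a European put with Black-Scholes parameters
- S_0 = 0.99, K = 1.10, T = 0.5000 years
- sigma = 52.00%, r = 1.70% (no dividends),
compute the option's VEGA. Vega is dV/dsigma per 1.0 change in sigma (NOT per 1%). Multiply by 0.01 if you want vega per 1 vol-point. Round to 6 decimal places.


Answer: Vega = 0.278391

Derivation:
d1 = -0.0795781117; d2 = -0.4472736379
phi(d1) = 0.3976810921; exp(-qT) = 1.0000000000; exp(-rT) = 0.9915360229
Vega = S * exp(-qT) * phi(d1) * sqrt(T) = 0.9900 * 1.0000000000 * 0.3976810921 * 0.7071067812 = 0.278391


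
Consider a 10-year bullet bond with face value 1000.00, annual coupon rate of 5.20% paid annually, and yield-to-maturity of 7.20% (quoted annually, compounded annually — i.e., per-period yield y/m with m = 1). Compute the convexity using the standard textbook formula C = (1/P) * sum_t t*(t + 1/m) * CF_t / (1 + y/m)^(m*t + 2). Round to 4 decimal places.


Answer: Convexity = 69.1251

Derivation:
Coupon per period c = face * coupon_rate / m = 52.000000
Periods per year m = 1; per-period yield y/m = 0.072000
Number of cashflows N = 10
Cashflows (t years, CF_t, discount factor 1/(1+y/m)^(m*t), PV):
  t = 1.0000: CF_t = 52.000000, DF = 0.932836, PV = 48.507463
  t = 2.0000: CF_t = 52.000000, DF = 0.870183, PV = 45.249499
  t = 3.0000: CF_t = 52.000000, DF = 0.811738, PV = 42.210353
  t = 4.0000: CF_t = 52.000000, DF = 0.757218, PV = 39.375330
  t = 5.0000: CF_t = 52.000000, DF = 0.706360, PV = 36.730718
  t = 6.0000: CF_t = 52.000000, DF = 0.658918, PV = 34.263729
  t = 7.0000: CF_t = 52.000000, DF = 0.614662, PV = 31.962434
  t = 8.0000: CF_t = 52.000000, DF = 0.573379, PV = 29.815703
  t = 9.0000: CF_t = 52.000000, DF = 0.534868, PV = 27.813156
  t = 10.0000: CF_t = 1052.000000, DF = 0.498944, PV = 524.889501
Price P = sum_t PV_t = 860.817887
Convexity numerator sum_t t*(t + 1/m) * CF_t / (1+y/m)^(m*t + 2):
  t = 1.0000: term = 84.420707
  t = 2.0000: term = 236.251978
  t = 3.0000: term = 440.768615
  t = 4.0000: term = 685.274588
  t = 5.0000: term = 958.873024
  t = 6.0000: term = 1252.259546
  t = 7.0000: term = 1557.536749
  t = 8.0000: term = 1868.047807
  t = 9.0000: term = 2178.227387
  t = 10.0000: term = 50242.472179
Convexity = (1/P) * sum = 59504.132580 / 860.817887 = 69.125112


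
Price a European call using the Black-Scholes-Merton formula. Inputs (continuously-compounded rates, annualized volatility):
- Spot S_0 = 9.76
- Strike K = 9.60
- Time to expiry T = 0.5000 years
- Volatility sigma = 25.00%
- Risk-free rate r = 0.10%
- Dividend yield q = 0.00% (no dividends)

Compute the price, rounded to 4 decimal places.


Answer: Price = 0.7672

Derivation:
d1 = (ln(S/K) + (r - q + 0.5*sigma^2) * T) / (sigma * sqrt(T)) = 0.18472063
d2 = d1 - sigma * sqrt(T) = 0.00794393
exp(-rT) = 0.99950012; exp(-qT) = 1.00000000
C = S_0 * exp(-qT) * N(d1) - K * exp(-rT) * N(d2)
N(d1) = 0.57327592; N(d2) = 0.50316914
C = 9.7600 * 1.00000000 * 0.57327592 - 9.6000 * 0.99950012 * 0.50316914 = 0.7672


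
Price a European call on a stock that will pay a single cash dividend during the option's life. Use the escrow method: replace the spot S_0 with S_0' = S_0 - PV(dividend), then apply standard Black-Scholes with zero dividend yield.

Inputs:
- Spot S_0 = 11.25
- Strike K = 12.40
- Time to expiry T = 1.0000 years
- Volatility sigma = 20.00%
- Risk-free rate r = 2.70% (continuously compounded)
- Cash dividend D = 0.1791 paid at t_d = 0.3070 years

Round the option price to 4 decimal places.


Answer: Price = 0.5071

Derivation:
PV(D) = D * exp(-r * t_d) = 0.1791 * 0.99174526 = 0.17762158
S_0' = S_0 - PV(D) = 11.2500 - 0.17762158 = 11.07237842
d1 = (ln(S_0'/K) + (r + sigma^2/2)*T) / (sigma*sqrt(T)) = -0.33121448
d2 = d1 - sigma*sqrt(T) = -0.53121448
exp(-rT) = 0.97336124
N(d1) = 0.37024124; N(d2) = 0.29763508
C = S_0' * N(d1) - K * exp(-rT) * N(d2) = 11.07237842 * 0.37024124 - 12.4000 * 0.97336124 * 0.29763508 = 0.5071


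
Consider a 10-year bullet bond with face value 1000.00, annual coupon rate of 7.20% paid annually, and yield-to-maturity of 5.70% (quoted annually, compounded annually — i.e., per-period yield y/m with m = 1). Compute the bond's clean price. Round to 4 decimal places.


Coupon per period c = face * coupon_rate / m = 72.000000
Periods per year m = 1; per-period yield y/m = 0.057000
Number of cashflows N = 10
Cashflows (t years, CF_t, discount factor 1/(1+y/m)^(m*t), PV):
  t = 1.0000: CF_t = 72.000000, DF = 0.946074, PV = 68.117313
  t = 2.0000: CF_t = 72.000000, DF = 0.895056, PV = 64.444005
  t = 3.0000: CF_t = 72.000000, DF = 0.846789, PV = 60.968784
  t = 4.0000: CF_t = 72.000000, DF = 0.801125, PV = 57.680969
  t = 5.0000: CF_t = 72.000000, DF = 0.757923, PV = 54.570453
  t = 6.0000: CF_t = 72.000000, DF = 0.717051, PV = 51.627676
  t = 7.0000: CF_t = 72.000000, DF = 0.678383, PV = 48.843591
  t = 8.0000: CF_t = 72.000000, DF = 0.641801, PV = 46.209641
  t = 9.0000: CF_t = 72.000000, DF = 0.607191, PV = 43.717731
  t = 10.0000: CF_t = 1072.000000, DF = 0.574447, PV = 615.807413
Price P = sum_t PV_t = 1111.987575

Answer: Price = 1111.9876


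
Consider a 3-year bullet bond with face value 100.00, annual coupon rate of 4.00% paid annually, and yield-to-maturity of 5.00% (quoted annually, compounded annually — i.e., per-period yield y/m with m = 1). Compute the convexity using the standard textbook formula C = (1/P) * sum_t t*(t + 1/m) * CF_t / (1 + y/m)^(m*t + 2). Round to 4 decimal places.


Coupon per period c = face * coupon_rate / m = 4.000000
Periods per year m = 1; per-period yield y/m = 0.050000
Number of cashflows N = 3
Cashflows (t years, CF_t, discount factor 1/(1+y/m)^(m*t), PV):
  t = 1.0000: CF_t = 4.000000, DF = 0.952381, PV = 3.809524
  t = 2.0000: CF_t = 4.000000, DF = 0.907029, PV = 3.628118
  t = 3.0000: CF_t = 104.000000, DF = 0.863838, PV = 89.839110
Price P = sum_t PV_t = 97.276752
Convexity numerator sum_t t*(t + 1/m) * CF_t / (1+y/m)^(m*t + 2):
  t = 1.0000: term = 6.910701
  t = 2.0000: term = 19.744859
  t = 3.0000: term = 977.840656
Convexity = (1/P) * sum = 1004.496216 / 97.276752 = 10.326169

Answer: Convexity = 10.3262


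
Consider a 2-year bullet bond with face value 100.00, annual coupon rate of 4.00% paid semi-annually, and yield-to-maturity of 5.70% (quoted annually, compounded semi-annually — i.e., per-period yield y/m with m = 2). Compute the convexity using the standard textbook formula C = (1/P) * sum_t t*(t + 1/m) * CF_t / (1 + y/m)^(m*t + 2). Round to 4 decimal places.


Answer: Convexity = 4.5408

Derivation:
Coupon per period c = face * coupon_rate / m = 2.000000
Periods per year m = 2; per-period yield y/m = 0.028500
Number of cashflows N = 4
Cashflows (t years, CF_t, discount factor 1/(1+y/m)^(m*t), PV):
  t = 0.5000: CF_t = 2.000000, DF = 0.972290, PV = 1.944579
  t = 1.0000: CF_t = 2.000000, DF = 0.945347, PV = 1.890695
  t = 1.5000: CF_t = 2.000000, DF = 0.919152, PV = 1.838303
  t = 2.0000: CF_t = 102.000000, DF = 0.893682, PV = 91.155523
Price P = sum_t PV_t = 96.829100
Convexity numerator sum_t t*(t + 1/m) * CF_t / (1+y/m)^(m*t + 2):
  t = 0.5000: term = 0.919152
  t = 1.0000: term = 2.681045
  t = 1.5000: term = 5.213505
  t = 2.0000: term = 430.868158
Convexity = (1/P) * sum = 439.681859 / 96.829100 = 4.540803


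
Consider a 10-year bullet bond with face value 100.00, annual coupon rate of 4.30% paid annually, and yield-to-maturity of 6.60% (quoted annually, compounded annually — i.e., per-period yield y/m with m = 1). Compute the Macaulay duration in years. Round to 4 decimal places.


Answer: Macaulay duration = 8.1498 years

Derivation:
Coupon per period c = face * coupon_rate / m = 4.300000
Periods per year m = 1; per-period yield y/m = 0.066000
Number of cashflows N = 10
Cashflows (t years, CF_t, discount factor 1/(1+y/m)^(m*t), PV):
  t = 1.0000: CF_t = 4.300000, DF = 0.938086, PV = 4.033771
  t = 2.0000: CF_t = 4.300000, DF = 0.880006, PV = 3.784025
  t = 3.0000: CF_t = 4.300000, DF = 0.825521, PV = 3.549742
  t = 4.0000: CF_t = 4.300000, DF = 0.774410, PV = 3.329965
  t = 5.0000: CF_t = 4.300000, DF = 0.726464, PV = 3.123794
  t = 6.0000: CF_t = 4.300000, DF = 0.681486, PV = 2.930389
  t = 7.0000: CF_t = 4.300000, DF = 0.639292, PV = 2.748957
  t = 8.0000: CF_t = 4.300000, DF = 0.599711, PV = 2.578759
  t = 9.0000: CF_t = 4.300000, DF = 0.562581, PV = 2.419099
  t = 10.0000: CF_t = 104.300000, DF = 0.527750, PV = 55.044288
Price P = sum_t PV_t = 83.542791
Macaulay numerator sum_t t * PV_t:
  t * PV_t at t = 1.0000: 4.033771
  t * PV_t at t = 2.0000: 7.568051
  t * PV_t at t = 3.0000: 10.649227
  t * PV_t at t = 4.0000: 13.319859
  t * PV_t at t = 5.0000: 15.618972
  t * PV_t at t = 6.0000: 17.582332
  t * PV_t at t = 7.0000: 19.242702
  t * PV_t at t = 8.0000: 20.630075
  t * PV_t at t = 9.0000: 21.771890
  t * PV_t at t = 10.0000: 550.442884
Macaulay duration D = (sum_t t * PV_t) / P = 680.859763 / 83.542791 = 8.149833


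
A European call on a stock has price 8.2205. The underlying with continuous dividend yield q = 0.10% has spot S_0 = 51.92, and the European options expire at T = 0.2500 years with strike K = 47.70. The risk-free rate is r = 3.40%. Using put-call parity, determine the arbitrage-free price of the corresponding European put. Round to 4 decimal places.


Answer: Put price = 3.6097

Derivation:
Put-call parity: C - P = S_0 * exp(-qT) - K * exp(-rT).
S_0 * exp(-qT) = 51.9200 * 0.99975003 = 51.90702162
K * exp(-rT) = 47.7000 * 0.99153602 = 47.29626829
P = C - S*exp(-qT) + K*exp(-rT)
P = 8.2205 - 51.90702162 + 47.29626829 = 3.6097


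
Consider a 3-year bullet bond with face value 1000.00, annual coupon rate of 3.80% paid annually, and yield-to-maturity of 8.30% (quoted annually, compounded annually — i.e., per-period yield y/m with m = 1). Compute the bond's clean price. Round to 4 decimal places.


Answer: Price = 884.6555

Derivation:
Coupon per period c = face * coupon_rate / m = 38.000000
Periods per year m = 1; per-period yield y/m = 0.083000
Number of cashflows N = 3
Cashflows (t years, CF_t, discount factor 1/(1+y/m)^(m*t), PV):
  t = 1.0000: CF_t = 38.000000, DF = 0.923361, PV = 35.087719
  t = 2.0000: CF_t = 38.000000, DF = 0.852596, PV = 32.398633
  t = 3.0000: CF_t = 1038.000000, DF = 0.787254, PV = 817.169189
Price P = sum_t PV_t = 884.655542


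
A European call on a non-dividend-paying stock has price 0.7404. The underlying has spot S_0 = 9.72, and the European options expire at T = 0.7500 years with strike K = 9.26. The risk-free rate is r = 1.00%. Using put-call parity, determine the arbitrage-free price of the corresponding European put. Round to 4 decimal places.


Put-call parity: C - P = S_0 * exp(-qT) - K * exp(-rT).
S_0 * exp(-qT) = 9.7200 * 1.00000000 = 9.72000000
K * exp(-rT) = 9.2600 * 0.99252805 = 9.19080979
P = C - S*exp(-qT) + K*exp(-rT)
P = 0.7404 - 9.72000000 + 9.19080979 = 0.2112

Answer: Put price = 0.2112


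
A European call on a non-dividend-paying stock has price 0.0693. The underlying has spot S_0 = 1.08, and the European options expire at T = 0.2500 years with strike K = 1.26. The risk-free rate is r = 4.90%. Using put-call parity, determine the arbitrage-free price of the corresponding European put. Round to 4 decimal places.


Put-call parity: C - P = S_0 * exp(-qT) - K * exp(-rT).
S_0 * exp(-qT) = 1.0800 * 1.00000000 = 1.08000000
K * exp(-rT) = 1.2600 * 0.98782473 = 1.24465915
P = C - S*exp(-qT) + K*exp(-rT)
P = 0.0693 - 1.08000000 + 1.24465915 = 0.2340

Answer: Put price = 0.2340


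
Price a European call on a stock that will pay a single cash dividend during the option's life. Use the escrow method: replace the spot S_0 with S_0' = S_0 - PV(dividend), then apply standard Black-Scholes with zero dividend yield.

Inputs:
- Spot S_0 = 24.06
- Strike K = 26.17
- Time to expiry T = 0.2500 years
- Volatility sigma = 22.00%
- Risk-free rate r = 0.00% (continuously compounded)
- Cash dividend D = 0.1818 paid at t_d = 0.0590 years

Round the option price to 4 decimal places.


PV(D) = D * exp(-r * t_d) = 0.1818 * 1.00000000 = 0.18180000
S_0' = S_0 - PV(D) = 24.0600 - 0.18180000 = 23.87820000
d1 = (ln(S_0'/K) + (r + sigma^2/2)*T) / (sigma*sqrt(T)) = -0.77816189
d2 = d1 - sigma*sqrt(T) = -0.88816189
exp(-rT) = 1.00000000
N(d1) = 0.21823679; N(d2) = 0.18722684
C = S_0' * N(d1) - K * exp(-rT) * N(d2) = 23.87820000 * 0.21823679 - 26.1700 * 1.00000000 * 0.18722684 = 0.3114

Answer: Price = 0.3114


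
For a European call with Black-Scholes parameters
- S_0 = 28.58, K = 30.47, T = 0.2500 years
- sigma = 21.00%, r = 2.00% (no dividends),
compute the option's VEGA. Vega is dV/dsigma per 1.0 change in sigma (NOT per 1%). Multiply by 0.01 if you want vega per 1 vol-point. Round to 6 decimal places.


Answer: Vega = 5.006329

Derivation:
d1 = -0.5097421000; d2 = -0.6147421000
phi(d1) = 0.3503379435; exp(-qT) = 1.0000000000; exp(-rT) = 0.9950124792
Vega = S * exp(-qT) * phi(d1) * sqrt(T) = 28.5800 * 1.0000000000 * 0.3503379435 * 0.5000000000 = 5.006329


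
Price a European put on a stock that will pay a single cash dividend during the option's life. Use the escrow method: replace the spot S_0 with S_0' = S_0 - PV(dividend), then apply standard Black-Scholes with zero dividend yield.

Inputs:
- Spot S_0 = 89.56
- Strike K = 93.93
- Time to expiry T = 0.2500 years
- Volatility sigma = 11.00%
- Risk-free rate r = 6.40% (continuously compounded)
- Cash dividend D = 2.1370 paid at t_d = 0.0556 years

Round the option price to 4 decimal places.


Answer: Price = 5.4104

Derivation:
PV(D) = D * exp(-r * t_d) = 2.1370 * 0.99644792 = 2.12940921
S_0' = S_0 - PV(D) = 89.5600 - 2.12940921 = 87.43059079
d1 = (ln(S_0'/K) + (r + sigma^2/2)*T) / (sigma*sqrt(T)) = -0.98531079
d2 = d1 - sigma*sqrt(T) = -1.04031079
exp(-rT) = 0.98412732
N(-d1) = 0.83776428; N(-d2) = 0.85090223
P = K * exp(-rT) * N(-d2) - S_0' * N(-d1) = 93.9300 * 0.98412732 * 0.85090223 - 87.43059079 * 0.83776428 = 5.4104


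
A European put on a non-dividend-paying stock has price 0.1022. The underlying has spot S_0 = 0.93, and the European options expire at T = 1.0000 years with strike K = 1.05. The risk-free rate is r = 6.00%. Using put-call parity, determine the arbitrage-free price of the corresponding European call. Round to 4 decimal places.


Put-call parity: C - P = S_0 * exp(-qT) - K * exp(-rT).
S_0 * exp(-qT) = 0.9300 * 1.00000000 = 0.93000000
K * exp(-rT) = 1.0500 * 0.94176453 = 0.98885276
C = P + S*exp(-qT) - K*exp(-rT)
C = 0.1022 + 0.93000000 - 0.98885276 = 0.0433

Answer: Call price = 0.0433


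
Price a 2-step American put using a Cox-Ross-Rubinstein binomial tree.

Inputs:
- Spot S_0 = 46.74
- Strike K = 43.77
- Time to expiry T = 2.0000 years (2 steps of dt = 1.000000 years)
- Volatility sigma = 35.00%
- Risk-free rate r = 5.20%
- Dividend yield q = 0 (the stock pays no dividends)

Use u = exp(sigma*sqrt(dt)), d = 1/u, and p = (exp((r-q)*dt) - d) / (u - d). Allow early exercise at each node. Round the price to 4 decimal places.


Answer: Price = V(0,0) = 5.2644

Derivation:
dt = T/N = 1.000000
u = exp(sigma*sqrt(dt)) = 1.419068; d = 1/u = 0.704688
p = (exp((r-q)*dt) - d) / (u - d) = 0.488099
Discount per step: exp(-r*dt) = 0.949329
Stock lattice S(k, i) with i counting down-moves:
  k=0: S(0,0) = 46.7400
  k=1: S(1,0) = 66.3272; S(1,1) = 32.9371
  k=2: S(2,0) = 94.1228; S(2,1) = 46.7400; S(2,2) = 23.2104
Terminal payoffs V(N, i) = max(K - S_T, 0):
  V(2,0) = 0.000000; V(2,1) = 0.000000; V(2,2) = 20.559603
Backward induction: V(k, i) = exp(-r*dt) * [p * V(k+1, i) + (1-p) * V(k+1, i+1)]; then take max(V_cont, immediate exercise) for American.
  V(1,0) = exp(-r*dt) * [p*0.000000 + (1-p)*0.000000] = 0.000000; exercise = 0.000000; V(1,0) = max -> 0.000000
  V(1,1) = exp(-r*dt) * [p*0.000000 + (1-p)*20.559603] = 9.991201; exercise = 10.832879; V(1,1) = max -> 10.832879
  V(0,0) = exp(-r*dt) * [p*0.000000 + (1-p)*10.832879] = 5.264375; exercise = 0.000000; V(0,0) = max -> 5.264375


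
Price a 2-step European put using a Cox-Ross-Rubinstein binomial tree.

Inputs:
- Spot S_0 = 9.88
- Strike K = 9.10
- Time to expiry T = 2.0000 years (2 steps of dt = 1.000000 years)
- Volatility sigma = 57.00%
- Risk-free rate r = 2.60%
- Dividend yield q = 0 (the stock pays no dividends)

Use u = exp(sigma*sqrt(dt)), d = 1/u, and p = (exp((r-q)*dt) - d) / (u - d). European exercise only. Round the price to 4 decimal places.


dt = T/N = 1.000000
u = exp(sigma*sqrt(dt)) = 1.768267; d = 1/u = 0.565525
p = (exp((r-q)*dt) - d) / (u - d) = 0.383138
Discount per step: exp(-r*dt) = 0.974335
Stock lattice S(k, i) with i counting down-moves:
  k=0: S(0,0) = 9.8800
  k=1: S(1,0) = 17.4705; S(1,1) = 5.5874
  k=2: S(2,0) = 30.8925; S(2,1) = 9.8800; S(2,2) = 3.1598
Terminal payoffs V(N, i) = max(K - S_T, 0):
  V(2,0) = 0.000000; V(2,1) = 0.000000; V(2,2) = 5.940188
Backward induction: V(k, i) = exp(-r*dt) * [p * V(k+1, i) + (1-p) * V(k+1, i+1)].
  V(1,0) = exp(-r*dt) * [p*0.000000 + (1-p)*0.000000] = 0.000000
  V(1,1) = exp(-r*dt) * [p*0.000000 + (1-p)*5.940188] = 3.570235
  V(0,0) = exp(-r*dt) * [p*0.000000 + (1-p)*3.570235] = 2.145821

Answer: Price = V(0,0) = 2.1458


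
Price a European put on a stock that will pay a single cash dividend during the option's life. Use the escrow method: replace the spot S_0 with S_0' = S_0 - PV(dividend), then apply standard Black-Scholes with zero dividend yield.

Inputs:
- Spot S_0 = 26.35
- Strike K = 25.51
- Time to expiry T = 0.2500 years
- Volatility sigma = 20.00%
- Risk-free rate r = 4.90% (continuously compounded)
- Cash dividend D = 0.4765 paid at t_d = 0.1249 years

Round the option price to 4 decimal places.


PV(D) = D * exp(-r * t_d) = 0.4765 * 0.99389859 = 0.47359268
S_0' = S_0 - PV(D) = 26.3500 - 0.47359268 = 25.87640732
d1 = (ln(S_0'/K) + (r + sigma^2/2)*T) / (sigma*sqrt(T)) = 0.31511107
d2 = d1 - sigma*sqrt(T) = 0.21511107
exp(-rT) = 0.98782473
N(-d1) = 0.37633866; N(-d2) = 0.41484036
P = K * exp(-rT) * N(-d2) - S_0' * N(-d1) = 25.5100 * 0.98782473 * 0.41484036 - 25.87640732 * 0.37633866 = 0.7154

Answer: Price = 0.7154


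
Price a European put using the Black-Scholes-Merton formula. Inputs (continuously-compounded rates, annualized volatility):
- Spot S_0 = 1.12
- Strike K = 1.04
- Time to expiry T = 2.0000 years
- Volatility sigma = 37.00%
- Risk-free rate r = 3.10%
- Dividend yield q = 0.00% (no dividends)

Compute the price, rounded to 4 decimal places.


d1 = (ln(S/K) + (r - q + 0.5*sigma^2) * T) / (sigma * sqrt(T)) = 0.52174537
d2 = d1 - sigma * sqrt(T) = -0.00151364
exp(-rT) = 0.93988289; exp(-qT) = 1.00000000
P = K * exp(-rT) * N(-d2) - S_0 * exp(-qT) * N(-d1)
N(-d1) = 0.30092381; N(-d2) = 0.50060386
P = 1.0400 * 0.93988289 * 0.50060386 - 1.1200 * 1.00000000 * 0.30092381 = 0.1523

Answer: Price = 0.1523


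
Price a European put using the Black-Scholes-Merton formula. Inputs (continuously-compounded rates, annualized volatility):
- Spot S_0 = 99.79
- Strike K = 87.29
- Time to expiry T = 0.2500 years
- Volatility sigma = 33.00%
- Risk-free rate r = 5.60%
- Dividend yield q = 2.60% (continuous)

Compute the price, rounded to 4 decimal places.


d1 = (ln(S/K) + (r - q + 0.5*sigma^2) * T) / (sigma * sqrt(T)) = 0.93905799
d2 = d1 - sigma * sqrt(T) = 0.77405799
exp(-rT) = 0.98609754; exp(-qT) = 0.99352108
P = K * exp(-rT) * N(-d2) - S_0 * exp(-qT) * N(-d1)
N(-d1) = 0.17385048; N(-d2) = 0.21944825
P = 87.2900 * 0.98609754 * 0.21944825 - 99.7900 * 0.99352108 * 0.17385048 = 1.6532

Answer: Price = 1.6532


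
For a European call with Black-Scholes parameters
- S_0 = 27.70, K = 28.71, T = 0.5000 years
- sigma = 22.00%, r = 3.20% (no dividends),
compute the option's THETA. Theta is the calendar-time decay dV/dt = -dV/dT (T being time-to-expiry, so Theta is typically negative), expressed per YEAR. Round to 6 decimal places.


d1 = -0.0495815621; d2 = -0.2051450540
phi(d1) = 0.3984522155; exp(-qT) = 1.0000000000; exp(-rT) = 0.9841273201
Theta = -S*exp(-qT)*phi(d1)*sigma/(2*sqrt(T)) - r*K*exp(-rT)*N(d2) + q*S*exp(-qT)*N(d1)
N(d1) = 0.4802279199; N(d2) = 0.4187293984; sqrt(T) = 0.7071067812
Term 1 = -27.7000 * 1.0000000000 * 0.3984522155 * 0.2200 / (2 * 0.7071067812) = -1.7169739181
Term 2 = -0.0320 * 28.7100 * 0.9841273201 * 0.4187293984 = -0.3785889311
Term 3 = 0 (no dividend yield, q = 0)
Theta = -1.7169739181 + (-0.3785889311) + (0.0000000000) = -2.095563

Answer: Theta = -2.095563


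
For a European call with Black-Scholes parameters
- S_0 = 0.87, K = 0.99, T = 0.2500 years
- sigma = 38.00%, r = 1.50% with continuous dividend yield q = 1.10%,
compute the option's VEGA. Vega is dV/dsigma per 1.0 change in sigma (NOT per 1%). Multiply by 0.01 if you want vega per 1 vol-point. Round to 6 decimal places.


d1 = -0.5797985867; d2 = -0.7697985867
phi(d1) = 0.3372193285; exp(-qT) = 0.9972537778; exp(-rT) = 0.9962570225
Vega = S * exp(-qT) * phi(d1) * sqrt(T) = 0.8700 * 0.9972537778 * 0.3372193285 * 0.5000000000 = 0.146288

Answer: Vega = 0.146288


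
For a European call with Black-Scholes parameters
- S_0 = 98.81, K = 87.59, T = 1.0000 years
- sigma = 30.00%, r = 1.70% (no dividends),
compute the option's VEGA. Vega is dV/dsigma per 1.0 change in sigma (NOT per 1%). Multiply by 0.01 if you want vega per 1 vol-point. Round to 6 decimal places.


Answer: Vega = 32.758442

Derivation:
d1 = 0.6084399268; d2 = 0.3084399268
phi(d1) = 0.3315296255; exp(-qT) = 1.0000000000; exp(-rT) = 0.9831436846
Vega = S * exp(-qT) * phi(d1) * sqrt(T) = 98.8100 * 1.0000000000 * 0.3315296255 * 1.0000000000 = 32.758442


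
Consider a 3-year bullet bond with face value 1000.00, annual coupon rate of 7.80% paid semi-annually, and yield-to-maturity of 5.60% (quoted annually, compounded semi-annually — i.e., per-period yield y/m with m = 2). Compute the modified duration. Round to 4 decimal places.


Answer: Modified duration = 2.6665

Derivation:
Coupon per period c = face * coupon_rate / m = 39.000000
Periods per year m = 2; per-period yield y/m = 0.028000
Number of cashflows N = 6
Cashflows (t years, CF_t, discount factor 1/(1+y/m)^(m*t), PV):
  t = 0.5000: CF_t = 39.000000, DF = 0.972763, PV = 37.937743
  t = 1.0000: CF_t = 39.000000, DF = 0.946267, PV = 36.904419
  t = 1.5000: CF_t = 39.000000, DF = 0.920493, PV = 35.899241
  t = 2.0000: CF_t = 39.000000, DF = 0.895422, PV = 34.921440
  t = 2.5000: CF_t = 39.000000, DF = 0.871033, PV = 33.970273
  t = 3.0000: CF_t = 1039.000000, DF = 0.847308, PV = 880.353022
Price P = sum_t PV_t = 1059.986139
First compute Macaulay numerator sum_t t * PV_t:
  t * PV_t at t = 0.5000: 18.968872
  t * PV_t at t = 1.0000: 36.904419
  t * PV_t at t = 1.5000: 53.848861
  t * PV_t at t = 2.0000: 69.842881
  t * PV_t at t = 2.5000: 84.925682
  t * PV_t at t = 3.0000: 2641.059067
Macaulay duration D = 2905.549782 / 1059.986139 = 2.741121
Modified duration = D / (1 + y/m) = 2.741121 / (1 + 0.028000) = 2.666460


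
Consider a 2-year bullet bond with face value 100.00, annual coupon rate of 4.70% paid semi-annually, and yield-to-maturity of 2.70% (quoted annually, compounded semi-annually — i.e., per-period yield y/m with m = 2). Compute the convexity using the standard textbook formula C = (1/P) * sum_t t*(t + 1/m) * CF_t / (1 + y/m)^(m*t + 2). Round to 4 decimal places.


Answer: Convexity = 4.6525

Derivation:
Coupon per period c = face * coupon_rate / m = 2.350000
Periods per year m = 2; per-period yield y/m = 0.013500
Number of cashflows N = 4
Cashflows (t years, CF_t, discount factor 1/(1+y/m)^(m*t), PV):
  t = 0.5000: CF_t = 2.350000, DF = 0.986680, PV = 2.318698
  t = 1.0000: CF_t = 2.350000, DF = 0.973537, PV = 2.287812
  t = 1.5000: CF_t = 2.350000, DF = 0.960569, PV = 2.257338
  t = 2.0000: CF_t = 102.350000, DF = 0.947774, PV = 97.004713
Price P = sum_t PV_t = 103.868561
Convexity numerator sum_t t*(t + 1/m) * CF_t / (1+y/m)^(m*t + 2):
  t = 0.5000: term = 1.128669
  t = 1.0000: term = 3.340905
  t = 1.5000: term = 6.592807
  t = 2.0000: term = 472.188421
Convexity = (1/P) * sum = 483.250802 / 103.868561 = 4.652522


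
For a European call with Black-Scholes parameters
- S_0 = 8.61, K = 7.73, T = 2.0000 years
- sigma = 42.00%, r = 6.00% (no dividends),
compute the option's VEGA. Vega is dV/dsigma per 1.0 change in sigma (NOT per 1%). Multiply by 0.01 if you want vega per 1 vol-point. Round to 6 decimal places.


Answer: Vega = 3.853560

Derivation:
d1 = 0.6805321188; d2 = 0.0865624226
phi(d1) = 0.3164783274; exp(-qT) = 1.0000000000; exp(-rT) = 0.8869204367
Vega = S * exp(-qT) * phi(d1) * sqrt(T) = 8.6100 * 1.0000000000 * 0.3164783274 * 1.4142135624 = 3.853560


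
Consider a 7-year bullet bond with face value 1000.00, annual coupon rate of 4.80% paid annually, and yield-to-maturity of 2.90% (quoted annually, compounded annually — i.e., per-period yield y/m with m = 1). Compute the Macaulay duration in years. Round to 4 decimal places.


Coupon per period c = face * coupon_rate / m = 48.000000
Periods per year m = 1; per-period yield y/m = 0.029000
Number of cashflows N = 7
Cashflows (t years, CF_t, discount factor 1/(1+y/m)^(m*t), PV):
  t = 1.0000: CF_t = 48.000000, DF = 0.971817, PV = 46.647230
  t = 2.0000: CF_t = 48.000000, DF = 0.944429, PV = 45.332585
  t = 3.0000: CF_t = 48.000000, DF = 0.917812, PV = 44.054991
  t = 4.0000: CF_t = 48.000000, DF = 0.891946, PV = 42.813402
  t = 5.0000: CF_t = 48.000000, DF = 0.866808, PV = 41.606805
  t = 6.0000: CF_t = 48.000000, DF = 0.842379, PV = 40.434212
  t = 7.0000: CF_t = 1048.000000, DF = 0.818639, PV = 857.933565
Price P = sum_t PV_t = 1118.822791
Macaulay numerator sum_t t * PV_t:
  t * PV_t at t = 1.0000: 46.647230
  t * PV_t at t = 2.0000: 90.665171
  t * PV_t at t = 3.0000: 132.164972
  t * PV_t at t = 4.0000: 171.253608
  t * PV_t at t = 5.0000: 208.034023
  t * PV_t at t = 6.0000: 242.605275
  t * PV_t at t = 7.0000: 6005.534958
Macaulay duration D = (sum_t t * PV_t) / P = 6896.905237 / 1118.822791 = 6.164430

Answer: Macaulay duration = 6.1644 years


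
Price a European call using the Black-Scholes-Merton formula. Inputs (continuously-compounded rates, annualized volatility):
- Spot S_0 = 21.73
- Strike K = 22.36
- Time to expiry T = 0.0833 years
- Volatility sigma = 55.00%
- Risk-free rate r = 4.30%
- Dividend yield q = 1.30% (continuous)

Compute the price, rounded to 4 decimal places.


d1 = (ln(S/K) + (r - q + 0.5*sigma^2) * T) / (sigma * sqrt(T)) = -0.08492986
d2 = d1 - sigma * sqrt(T) = -0.24366943
exp(-rT) = 0.99642451; exp(-qT) = 0.99891769
C = S_0 * exp(-qT) * N(d1) - K * exp(-rT) * N(d2)
N(d1) = 0.46615858; N(d2) = 0.40374343
C = 21.7300 * 0.99891769 * 0.46615858 - 22.3600 * 0.99642451 * 0.40374343 = 1.1232

Answer: Price = 1.1232


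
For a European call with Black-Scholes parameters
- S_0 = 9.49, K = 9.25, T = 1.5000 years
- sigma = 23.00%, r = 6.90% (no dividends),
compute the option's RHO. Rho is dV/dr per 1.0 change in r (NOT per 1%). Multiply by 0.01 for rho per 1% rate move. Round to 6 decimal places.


Answer: Rho = 7.813867

Derivation:
d1 = 0.5992022077; d2 = 0.3175108873
phi(d1) = 0.3333840414; exp(-qT) = 1.0000000000; exp(-rT) = 0.9016760227
N(d2) = 0.6245720102
Rho = K*T*exp(-rT)*N(d2) = 9.2500 * 1.5000 * 0.9016760227 * 0.6245720102 = 7.813867


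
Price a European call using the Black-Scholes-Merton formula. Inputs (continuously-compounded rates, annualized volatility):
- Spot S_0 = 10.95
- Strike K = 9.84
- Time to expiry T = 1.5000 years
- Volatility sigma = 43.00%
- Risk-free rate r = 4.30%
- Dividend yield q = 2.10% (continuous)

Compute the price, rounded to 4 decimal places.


Answer: Price = 2.8229

Derivation:
d1 = (ln(S/K) + (r - q + 0.5*sigma^2) * T) / (sigma * sqrt(T)) = 0.52893550
d2 = d1 - sigma * sqrt(T) = 0.00229520
exp(-rT) = 0.93753611; exp(-qT) = 0.96899096
C = S_0 * exp(-qT) * N(d1) - K * exp(-rT) * N(d2)
N(d1) = 0.70157490; N(d2) = 0.50091565
C = 10.9500 * 0.96899096 * 0.70157490 - 9.8400 * 0.93753611 * 0.50091565 = 2.8229


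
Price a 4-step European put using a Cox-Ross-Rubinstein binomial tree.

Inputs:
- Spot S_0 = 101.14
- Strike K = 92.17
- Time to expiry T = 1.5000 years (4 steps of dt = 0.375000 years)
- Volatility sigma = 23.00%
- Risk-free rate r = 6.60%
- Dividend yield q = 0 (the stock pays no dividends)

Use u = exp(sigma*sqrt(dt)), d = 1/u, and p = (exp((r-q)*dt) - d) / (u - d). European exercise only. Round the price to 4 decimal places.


dt = T/N = 0.375000
u = exp(sigma*sqrt(dt)) = 1.151247; d = 1/u = 0.868623
p = (exp((r-q)*dt) - d) / (u - d) = 0.553512
Discount per step: exp(-r*dt) = 0.975554
Stock lattice S(k, i) with i counting down-moves:
  k=0: S(0,0) = 101.1400
  k=1: S(1,0) = 116.4371; S(1,1) = 87.8526
  k=2: S(2,0) = 134.0479; S(2,1) = 101.1400; S(2,2) = 76.3108
  k=3: S(3,0) = 154.3222; S(3,1) = 116.4371; S(3,2) = 87.8526; S(3,3) = 66.2853
  k=4: S(4,0) = 177.6630; S(4,1) = 134.0479; S(4,2) = 101.1400; S(4,3) = 76.3108; S(4,4) = 57.5770
Terminal payoffs V(N, i) = max(K - S_T, 0):
  V(4,0) = 0.000000; V(4,1) = 0.000000; V(4,2) = 0.000000; V(4,3) = 15.859208; V(4,4) = 34.593007
Backward induction: V(k, i) = exp(-r*dt) * [p * V(k+1, i) + (1-p) * V(k+1, i+1)].
  V(3,0) = exp(-r*dt) * [p*0.000000 + (1-p)*0.000000] = 0.000000
  V(3,1) = exp(-r*dt) * [p*0.000000 + (1-p)*0.000000] = 0.000000
  V(3,2) = exp(-r*dt) * [p*0.000000 + (1-p)*15.859208] = 6.907848
  V(3,3) = exp(-r*dt) * [p*15.859208 + (1-p)*34.593007] = 23.631454
  V(2,0) = exp(-r*dt) * [p*0.000000 + (1-p)*0.000000] = 0.000000
  V(2,1) = exp(-r*dt) * [p*0.000000 + (1-p)*6.907848] = 3.008875
  V(2,2) = exp(-r*dt) * [p*6.907848 + (1-p)*23.631454] = 14.023334
  V(1,0) = exp(-r*dt) * [p*0.000000 + (1-p)*3.008875] = 1.310586
  V(1,1) = exp(-r*dt) * [p*3.008875 + (1-p)*14.023334] = 7.732924
  V(0,0) = exp(-r*dt) * [p*1.310586 + (1-p)*7.732924] = 4.075946

Answer: Price = V(0,0) = 4.0759


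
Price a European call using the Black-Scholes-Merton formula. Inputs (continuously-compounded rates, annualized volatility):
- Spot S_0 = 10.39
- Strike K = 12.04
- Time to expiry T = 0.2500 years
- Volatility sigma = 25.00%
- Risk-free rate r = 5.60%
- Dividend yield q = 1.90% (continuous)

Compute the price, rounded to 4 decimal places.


d1 = (ln(S/K) + (r - q + 0.5*sigma^2) * T) / (sigma * sqrt(T)) = -1.04262508
d2 = d1 - sigma * sqrt(T) = -1.16762508
exp(-rT) = 0.98609754; exp(-qT) = 0.99526126
C = S_0 * exp(-qT) * N(d1) - K * exp(-rT) * N(d2)
N(d1) = 0.14856098; N(d2) = 0.12147901
C = 10.3900 * 0.99526126 * 0.14856098 - 12.0400 * 0.98609754 * 0.12147901 = 0.0940

Answer: Price = 0.0940


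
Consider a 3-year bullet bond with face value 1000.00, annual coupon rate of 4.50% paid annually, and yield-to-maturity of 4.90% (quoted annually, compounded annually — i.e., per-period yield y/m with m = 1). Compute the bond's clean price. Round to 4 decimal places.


Answer: Price = 989.0866

Derivation:
Coupon per period c = face * coupon_rate / m = 45.000000
Periods per year m = 1; per-period yield y/m = 0.049000
Number of cashflows N = 3
Cashflows (t years, CF_t, discount factor 1/(1+y/m)^(m*t), PV):
  t = 1.0000: CF_t = 45.000000, DF = 0.953289, PV = 42.897998
  t = 2.0000: CF_t = 45.000000, DF = 0.908760, PV = 40.894183
  t = 3.0000: CF_t = 1045.000000, DF = 0.866310, PV = 905.294383
Price P = sum_t PV_t = 989.086564


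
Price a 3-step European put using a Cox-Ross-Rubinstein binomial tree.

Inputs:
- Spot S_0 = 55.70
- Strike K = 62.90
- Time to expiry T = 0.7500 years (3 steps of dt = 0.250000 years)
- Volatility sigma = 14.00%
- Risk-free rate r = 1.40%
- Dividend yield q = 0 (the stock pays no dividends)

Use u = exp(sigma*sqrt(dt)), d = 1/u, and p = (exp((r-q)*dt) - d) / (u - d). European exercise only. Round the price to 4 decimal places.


Answer: Price = V(0,0) = 7.2954

Derivation:
dt = T/N = 0.250000
u = exp(sigma*sqrt(dt)) = 1.072508; d = 1/u = 0.932394
p = (exp((r-q)*dt) - d) / (u - d) = 0.507531
Discount per step: exp(-r*dt) = 0.996506
Stock lattice S(k, i) with i counting down-moves:
  k=0: S(0,0) = 55.7000
  k=1: S(1,0) = 59.7387; S(1,1) = 51.9343
  k=2: S(2,0) = 64.0703; S(2,1) = 55.7000; S(2,2) = 48.4233
  k=3: S(3,0) = 68.7159; S(3,1) = 59.7387; S(3,2) = 51.9343; S(3,3) = 45.1495
Terminal payoffs V(N, i) = max(K - S_T, 0):
  V(3,0) = 0.000000; V(3,1) = 3.161294; V(3,2) = 10.965664; V(3,3) = 17.750457
Backward induction: V(k, i) = exp(-r*dt) * [p * V(k+1, i) + (1-p) * V(k+1, i+1)].
  V(2,0) = exp(-r*dt) * [p*0.000000 + (1-p)*3.161294] = 1.551402
  V(2,1) = exp(-r*dt) * [p*3.161294 + (1-p)*10.965664] = 6.980235
  V(2,2) = exp(-r*dt) * [p*10.965664 + (1-p)*17.750457] = 14.256981
  V(1,0) = exp(-r*dt) * [p*1.551402 + (1-p)*6.980235] = 4.210175
  V(1,1) = exp(-r*dt) * [p*6.980235 + (1-p)*14.256981] = 10.526902
  V(0,0) = exp(-r*dt) * [p*4.210175 + (1-p)*10.526902] = 7.295392


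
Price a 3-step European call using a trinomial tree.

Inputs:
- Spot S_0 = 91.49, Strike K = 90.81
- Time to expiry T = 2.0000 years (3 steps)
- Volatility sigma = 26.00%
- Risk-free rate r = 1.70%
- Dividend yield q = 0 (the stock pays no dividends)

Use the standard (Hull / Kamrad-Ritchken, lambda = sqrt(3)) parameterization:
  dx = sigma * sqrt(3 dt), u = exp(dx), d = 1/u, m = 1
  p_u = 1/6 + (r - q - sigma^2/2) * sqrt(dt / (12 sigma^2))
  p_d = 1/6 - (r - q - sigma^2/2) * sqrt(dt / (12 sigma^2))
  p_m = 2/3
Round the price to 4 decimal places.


dt = T/N = 0.666667; dx = sigma*sqrt(3*dt) = 0.367696
u = exp(dx) = 1.444402; d = 1/u = 0.692328
p_u = 0.151437, p_m = 0.666667, p_d = 0.181897
Discount per step: exp(-r*dt) = 0.988731
Stock lattice S(k, j) with j the centered position index:
  k=0: S(0,+0) = 91.4900
  k=1: S(1,-1) = 63.3411; S(1,+0) = 91.4900; S(1,+1) = 132.1484
  k=2: S(2,-2) = 43.8528; S(2,-1) = 63.3411; S(2,+0) = 91.4900; S(2,+1) = 132.1484; S(2,+2) = 190.8754
  k=3: S(3,-3) = 30.3605; S(3,-2) = 43.8528; S(3,-1) = 63.3411; S(3,+0) = 91.4900; S(3,+1) = 132.1484; S(3,+2) = 190.8754; S(3,+3) = 275.7008
Terminal payoffs V(N, j) = max(S_T - K, 0):
  V(3,-3) = 0.000000; V(3,-2) = 0.000000; V(3,-1) = 0.000000; V(3,+0) = 0.680000; V(3,+1) = 41.338356; V(3,+2) = 100.065375; V(3,+3) = 184.890810
Backward induction: V(k, j) = exp(-r*dt) * [p_u * V(k+1, j+1) + p_m * V(k+1, j) + p_d * V(k+1, j-1)]
  V(2,-2) = exp(-r*dt) * [p_u*0.000000 + p_m*0.000000 + p_d*0.000000] = 0.000000
  V(2,-1) = exp(-r*dt) * [p_u*0.680000 + p_m*0.000000 + p_d*0.000000] = 0.101816
  V(2,+0) = exp(-r*dt) * [p_u*41.338356 + p_m*0.680000 + p_d*0.000000] = 6.637820
  V(2,+1) = exp(-r*dt) * [p_u*100.065375 + p_m*41.338356 + p_d*0.680000] = 42.353426
  V(2,+2) = exp(-r*dt) * [p_u*184.890810 + p_m*100.065375 + p_d*41.338356] = 101.076756
  V(1,-1) = exp(-r*dt) * [p_u*6.637820 + p_m*0.101816 + p_d*0.000000] = 1.060994
  V(1,+0) = exp(-r*dt) * [p_u*42.353426 + p_m*6.637820 + p_d*0.101816] = 10.735237
  V(1,+1) = exp(-r*dt) * [p_u*101.076756 + p_m*42.353426 + p_d*6.637820] = 44.245442
  V(0,+0) = exp(-r*dt) * [p_u*44.245442 + p_m*10.735237 + p_d*1.060994] = 13.891862

Answer: Price = V(0,0) = 13.8919


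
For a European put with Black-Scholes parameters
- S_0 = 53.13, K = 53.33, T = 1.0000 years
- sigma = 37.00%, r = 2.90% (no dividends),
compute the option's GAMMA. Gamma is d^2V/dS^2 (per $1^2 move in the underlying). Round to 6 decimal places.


d1 = 0.2532235564; d2 = -0.1167764436
phi(d1) = 0.3863546233; exp(-qT) = 1.0000000000; exp(-rT) = 0.9714164645
Gamma = exp(-qT) * phi(d1) / (S * sigma * sqrt(T)) = 1.0000000000 * 0.3863546233 / (53.1300 * 0.3700 * 1.0000000000) = 0.019654

Answer: Gamma = 0.019654


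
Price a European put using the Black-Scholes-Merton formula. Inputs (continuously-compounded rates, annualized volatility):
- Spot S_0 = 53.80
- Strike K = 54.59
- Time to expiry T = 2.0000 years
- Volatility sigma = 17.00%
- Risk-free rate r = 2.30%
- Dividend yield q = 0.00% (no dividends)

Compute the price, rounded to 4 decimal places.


d1 = (ln(S/K) + (r - q + 0.5*sigma^2) * T) / (sigma * sqrt(T)) = 0.25090957
d2 = d1 - sigma * sqrt(T) = 0.01049326
exp(-rT) = 0.95504196; exp(-qT) = 1.00000000
P = K * exp(-rT) * N(-d2) - S_0 * exp(-qT) * N(-d1)
N(-d1) = 0.40094201; N(-d2) = 0.49581387
P = 54.5900 * 0.95504196 * 0.49581387 - 53.8000 * 1.00000000 * 0.40094201 = 4.2789

Answer: Price = 4.2789


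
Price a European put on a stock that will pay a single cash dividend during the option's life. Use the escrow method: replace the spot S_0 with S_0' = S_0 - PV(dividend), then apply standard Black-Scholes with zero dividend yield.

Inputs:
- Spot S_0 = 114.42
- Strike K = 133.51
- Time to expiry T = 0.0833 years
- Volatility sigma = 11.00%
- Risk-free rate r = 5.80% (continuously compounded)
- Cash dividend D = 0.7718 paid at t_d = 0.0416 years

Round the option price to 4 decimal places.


Answer: Price = 19.2165

Derivation:
PV(D) = D * exp(-r * t_d) = 0.7718 * 0.99759011 = 0.76994005
S_0' = S_0 - PV(D) = 114.4200 - 0.76994005 = 113.65005995
d1 = (ln(S_0'/K) + (r + sigma^2/2)*T) / (sigma*sqrt(T)) = -4.90479286
d2 = d1 - sigma*sqrt(T) = -4.93654077
exp(-rT) = 0.99518025
N(-d1) = 0.99999953; N(-d2) = 0.99999960
P = K * exp(-rT) * N(-d2) - S_0' * N(-d1) = 133.5100 * 0.99518025 * 0.99999960 - 113.65005995 * 0.99999953 = 19.2165


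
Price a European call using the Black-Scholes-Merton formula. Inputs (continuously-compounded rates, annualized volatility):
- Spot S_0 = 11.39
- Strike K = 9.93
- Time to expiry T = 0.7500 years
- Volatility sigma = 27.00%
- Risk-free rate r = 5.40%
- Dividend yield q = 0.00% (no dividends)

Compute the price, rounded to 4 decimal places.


Answer: Price = 2.1671

Derivation:
d1 = (ln(S/K) + (r - q + 0.5*sigma^2) * T) / (sigma * sqrt(T)) = 0.87677181
d2 = d1 - sigma * sqrt(T) = 0.64294496
exp(-rT) = 0.96030916; exp(-qT) = 1.00000000
C = S_0 * exp(-qT) * N(d1) - K * exp(-rT) * N(d2)
N(d1) = 0.80969470; N(d2) = 0.73987009
C = 11.3900 * 1.00000000 * 0.80969470 - 9.9300 * 0.96030916 * 0.73987009 = 2.1671
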